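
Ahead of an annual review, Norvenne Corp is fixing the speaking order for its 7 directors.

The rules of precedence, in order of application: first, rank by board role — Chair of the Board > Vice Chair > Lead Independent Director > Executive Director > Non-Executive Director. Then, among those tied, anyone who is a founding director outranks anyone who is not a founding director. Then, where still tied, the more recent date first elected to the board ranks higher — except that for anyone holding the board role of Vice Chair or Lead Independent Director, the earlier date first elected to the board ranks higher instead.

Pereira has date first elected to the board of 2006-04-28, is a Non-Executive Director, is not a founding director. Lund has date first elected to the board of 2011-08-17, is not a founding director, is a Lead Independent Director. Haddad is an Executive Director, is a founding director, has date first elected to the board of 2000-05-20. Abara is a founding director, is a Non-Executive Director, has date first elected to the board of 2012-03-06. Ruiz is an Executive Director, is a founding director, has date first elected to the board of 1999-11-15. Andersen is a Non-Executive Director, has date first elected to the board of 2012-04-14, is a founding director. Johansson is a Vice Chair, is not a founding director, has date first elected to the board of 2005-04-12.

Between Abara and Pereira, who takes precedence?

By board role: Johansson (Vice Chair); then Lund (Lead Independent Director); then Haddad and Ruiz (Executive Director); then Andersen, Abara and Pereira (Non-Executive Director).
Haddad and Ruiz are each a founding director, so the next rule applies.
Among Haddad and Ruiz, by date first elected to the board (later first): Haddad (2000-05-20) before Ruiz (1999-11-15).
Among Andersen, Abara and Pereira, a founding director before not a founding director: Andersen and Abara (a founding director) before Pereira (not a founding director).
Among Andersen and Abara, by date first elected to the board (later first): Andersen (2012-04-14) before Abara (2012-03-06).
So Abara takes precedence.

Abara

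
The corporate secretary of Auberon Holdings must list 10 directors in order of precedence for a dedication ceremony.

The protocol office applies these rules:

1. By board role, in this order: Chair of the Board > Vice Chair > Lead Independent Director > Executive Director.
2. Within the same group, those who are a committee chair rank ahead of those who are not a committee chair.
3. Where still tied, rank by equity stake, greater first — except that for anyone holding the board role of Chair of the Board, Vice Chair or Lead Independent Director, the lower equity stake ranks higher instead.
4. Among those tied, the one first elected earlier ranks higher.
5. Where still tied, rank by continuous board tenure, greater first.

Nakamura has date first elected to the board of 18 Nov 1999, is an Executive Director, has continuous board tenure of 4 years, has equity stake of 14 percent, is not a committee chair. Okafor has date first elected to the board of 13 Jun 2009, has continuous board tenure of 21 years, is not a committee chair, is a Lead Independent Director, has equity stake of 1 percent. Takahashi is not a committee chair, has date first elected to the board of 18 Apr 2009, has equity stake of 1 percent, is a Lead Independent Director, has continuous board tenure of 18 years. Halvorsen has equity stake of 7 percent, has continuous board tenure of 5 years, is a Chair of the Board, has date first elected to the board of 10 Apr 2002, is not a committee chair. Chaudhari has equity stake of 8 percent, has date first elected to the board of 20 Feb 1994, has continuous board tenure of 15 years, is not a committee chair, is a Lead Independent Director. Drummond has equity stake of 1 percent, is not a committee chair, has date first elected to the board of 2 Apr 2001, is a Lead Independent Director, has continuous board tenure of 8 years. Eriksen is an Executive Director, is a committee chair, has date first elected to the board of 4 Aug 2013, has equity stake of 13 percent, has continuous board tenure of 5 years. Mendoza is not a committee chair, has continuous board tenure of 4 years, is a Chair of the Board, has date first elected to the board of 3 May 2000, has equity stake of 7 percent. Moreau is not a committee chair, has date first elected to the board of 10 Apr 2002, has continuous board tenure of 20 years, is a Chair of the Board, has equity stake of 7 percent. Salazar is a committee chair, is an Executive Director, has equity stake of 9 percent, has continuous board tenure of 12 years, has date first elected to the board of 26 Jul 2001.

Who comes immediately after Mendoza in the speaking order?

Moreau

By board role: Mendoza, Moreau and Halvorsen (Chair of the Board); then Drummond, Takahashi, Okafor and Chaudhari (Lead Independent Director); then Eriksen, Salazar and Nakamura (Executive Director).
Mendoza, Moreau and Halvorsen are each not a committee chair, so the next rule applies.
Mendoza, Moreau and Halvorsen all have equity stake 7 percent, so the next rule applies.
Among Mendoza, Moreau and Halvorsen, by date first elected to the board (earlier first): Mendoza (3 May 2000) before Moreau and Halvorsen (10 Apr 2002).
Among Moreau and Halvorsen, by continuous board tenure (higher first): Moreau (20 years) before Halvorsen (5 years).
Drummond, Takahashi, Okafor and Chaudhari are each not a committee chair, so the next rule applies.
Among Drummond, Takahashi, Okafor and Chaudhari, by equity stake (lower first) (reversed rule for this group): Drummond, Takahashi and Okafor (1 percent) before Chaudhari (8 percent).
Among Drummond, Takahashi and Okafor, by date first elected to the board (earlier first): Drummond (2 Apr 2001) before Takahashi (18 Apr 2009) before Okafor (13 Jun 2009).
Among Eriksen, Salazar and Nakamura, a committee chair before not a committee chair: Eriksen and Salazar (a committee chair) before Nakamura (not a committee chair).
Among Eriksen and Salazar, by equity stake (higher first): Eriksen (13 percent) before Salazar (9 percent).
Order: Mendoza, Moreau, Halvorsen, Drummond, Takahashi, Okafor, Chaudhari, Eriksen, Salazar, Nakamura.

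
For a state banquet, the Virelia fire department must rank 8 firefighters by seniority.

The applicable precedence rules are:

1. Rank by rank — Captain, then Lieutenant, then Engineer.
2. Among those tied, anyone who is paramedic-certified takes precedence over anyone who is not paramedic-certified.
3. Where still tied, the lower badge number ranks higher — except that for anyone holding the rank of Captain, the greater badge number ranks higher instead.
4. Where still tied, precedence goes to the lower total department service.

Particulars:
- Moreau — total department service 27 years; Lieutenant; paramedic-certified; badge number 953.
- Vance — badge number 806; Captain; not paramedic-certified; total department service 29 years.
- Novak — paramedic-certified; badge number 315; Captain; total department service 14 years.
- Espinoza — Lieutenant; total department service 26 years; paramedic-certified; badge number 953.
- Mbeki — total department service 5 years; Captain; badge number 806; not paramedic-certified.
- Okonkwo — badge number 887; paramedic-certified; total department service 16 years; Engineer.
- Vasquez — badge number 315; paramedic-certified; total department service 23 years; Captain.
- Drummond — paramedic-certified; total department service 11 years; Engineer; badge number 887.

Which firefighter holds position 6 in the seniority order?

Moreau

By rank: Novak, Vasquez, Mbeki and Vance (Captain); then Espinoza and Moreau (Lieutenant); then Drummond and Okonkwo (Engineer).
Among Novak, Vasquez, Mbeki and Vance, paramedic-certified before not paramedic-certified: Novak and Vasquez (paramedic-certified) before Mbeki and Vance (not paramedic-certified).
Novak and Vasquez both have badge number 315, so the next rule applies.
Among Novak and Vasquez, by total department service (lower first): Novak (14 years) before Vasquez (23 years).
Mbeki and Vance both have badge number 806, so the next rule applies.
Among Mbeki and Vance, by total department service (lower first): Mbeki (5 years) before Vance (29 years).
Espinoza and Moreau are each paramedic-certified, so the next rule applies.
Espinoza and Moreau both have badge number 953, so the next rule applies.
Among Espinoza and Moreau, by total department service (lower first): Espinoza (26 years) before Moreau (27 years).
Drummond and Okonkwo are each paramedic-certified, so the next rule applies.
Drummond and Okonkwo both have badge number 887, so the next rule applies.
Among Drummond and Okonkwo, by total department service (lower first): Drummond (11 years) before Okonkwo (16 years).
Order: Novak, Vasquez, Mbeki, Vance, Espinoza, Moreau, Drummond, Okonkwo.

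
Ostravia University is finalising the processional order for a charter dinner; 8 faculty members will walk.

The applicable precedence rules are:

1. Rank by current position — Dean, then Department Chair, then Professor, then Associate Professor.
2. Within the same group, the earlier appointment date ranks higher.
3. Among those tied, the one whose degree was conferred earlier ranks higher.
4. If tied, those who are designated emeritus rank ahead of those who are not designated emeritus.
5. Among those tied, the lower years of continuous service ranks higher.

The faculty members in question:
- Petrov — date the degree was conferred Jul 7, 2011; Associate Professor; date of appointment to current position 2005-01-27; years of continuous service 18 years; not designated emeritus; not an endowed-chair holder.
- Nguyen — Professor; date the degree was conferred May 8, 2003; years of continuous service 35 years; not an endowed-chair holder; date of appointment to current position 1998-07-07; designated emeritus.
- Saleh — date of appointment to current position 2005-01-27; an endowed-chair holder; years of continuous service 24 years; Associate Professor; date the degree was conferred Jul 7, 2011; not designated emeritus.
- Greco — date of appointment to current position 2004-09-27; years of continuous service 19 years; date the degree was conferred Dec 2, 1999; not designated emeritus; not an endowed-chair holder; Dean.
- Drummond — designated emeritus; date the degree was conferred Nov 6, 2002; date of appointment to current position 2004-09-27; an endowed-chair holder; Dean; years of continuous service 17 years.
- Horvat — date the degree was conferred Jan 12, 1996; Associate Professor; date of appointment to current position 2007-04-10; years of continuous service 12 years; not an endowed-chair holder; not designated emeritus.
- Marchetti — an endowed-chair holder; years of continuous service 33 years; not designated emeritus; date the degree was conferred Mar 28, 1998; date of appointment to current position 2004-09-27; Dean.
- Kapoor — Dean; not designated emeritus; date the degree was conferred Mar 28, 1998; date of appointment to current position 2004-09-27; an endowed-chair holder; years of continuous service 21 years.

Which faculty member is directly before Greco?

Marchetti

By current position: Kapoor, Marchetti, Greco and Drummond (Dean); then Nguyen (Professor); then Petrov, Saleh and Horvat (Associate Professor).
Kapoor, Marchetti, Greco and Drummond all have date of appointment to current position 2004-09-27, so the next rule applies.
Among Kapoor, Marchetti, Greco and Drummond, by date the degree was conferred (earlier first): Kapoor and Marchetti (Mar 28, 1998) before Greco (Dec 2, 1999) before Drummond (Nov 6, 2002).
Kapoor and Marchetti are each not designated emeritus, so the next rule applies.
Among Kapoor and Marchetti, by years of continuous service (lower first): Kapoor (21 years) before Marchetti (33 years).
Among Petrov, Saleh and Horvat, by date of appointment to current position (earlier first): Petrov and Saleh (2005-01-27) before Horvat (2007-04-10).
Petrov and Saleh both have date the degree was conferred Jul 7, 2011, so the next rule applies.
Petrov and Saleh are each not designated emeritus, so the next rule applies.
Among Petrov and Saleh, by years of continuous service (lower first): Petrov (18 years) before Saleh (24 years).
Order: Kapoor, Marchetti, Greco, Drummond, Nguyen, Petrov, Saleh, Horvat.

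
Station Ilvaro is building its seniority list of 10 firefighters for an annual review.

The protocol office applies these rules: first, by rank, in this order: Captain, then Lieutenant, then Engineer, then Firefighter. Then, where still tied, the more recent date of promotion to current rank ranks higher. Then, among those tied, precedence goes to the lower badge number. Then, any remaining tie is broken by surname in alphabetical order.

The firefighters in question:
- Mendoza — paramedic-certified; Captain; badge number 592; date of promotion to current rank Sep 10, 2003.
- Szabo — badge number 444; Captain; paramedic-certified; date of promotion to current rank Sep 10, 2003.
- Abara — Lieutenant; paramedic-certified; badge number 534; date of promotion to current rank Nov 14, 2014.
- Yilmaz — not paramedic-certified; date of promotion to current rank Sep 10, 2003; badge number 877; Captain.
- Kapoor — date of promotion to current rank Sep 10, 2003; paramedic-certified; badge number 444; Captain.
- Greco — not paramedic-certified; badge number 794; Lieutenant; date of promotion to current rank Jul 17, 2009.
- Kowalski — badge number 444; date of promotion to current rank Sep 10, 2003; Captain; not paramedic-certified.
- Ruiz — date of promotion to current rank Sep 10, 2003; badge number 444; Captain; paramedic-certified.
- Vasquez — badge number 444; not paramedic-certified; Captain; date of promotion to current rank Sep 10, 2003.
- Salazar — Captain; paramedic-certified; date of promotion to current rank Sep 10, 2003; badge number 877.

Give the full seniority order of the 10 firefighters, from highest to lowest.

By rank: Kapoor, Kowalski, Ruiz, Szabo, Vasquez, Mendoza, Salazar and Yilmaz (Captain); then Abara and Greco (Lieutenant).
Kapoor, Kowalski, Ruiz, Szabo, Vasquez, Mendoza, Salazar and Yilmaz all have date of promotion to current rank Sep 10, 2003, so the next rule applies.
Among Kapoor, Kowalski, Ruiz, Szabo, Vasquez, Mendoza, Salazar and Yilmaz, by badge number (lower first): Kapoor, Kowalski, Ruiz, Szabo and Vasquez (444) before Mendoza (592) before Salazar and Yilmaz (877).
Among Kapoor, Kowalski, Ruiz, Szabo and Vasquez, alphabetically by surname: Kapoor before Kowalski before Ruiz before Szabo before Vasquez.
Among Salazar and Yilmaz, alphabetically by surname: Salazar before Yilmaz.
Among Abara and Greco, by date of promotion to current rank (later first): Abara (Nov 14, 2014) before Greco (Jul 17, 2009).
Full order: Kapoor, Kowalski, Ruiz, Szabo, Vasquez, Mendoza, Salazar, Yilmaz, Abara, Greco.

Kapoor, Kowalski, Ruiz, Szabo, Vasquez, Mendoza, Salazar, Yilmaz, Abara, Greco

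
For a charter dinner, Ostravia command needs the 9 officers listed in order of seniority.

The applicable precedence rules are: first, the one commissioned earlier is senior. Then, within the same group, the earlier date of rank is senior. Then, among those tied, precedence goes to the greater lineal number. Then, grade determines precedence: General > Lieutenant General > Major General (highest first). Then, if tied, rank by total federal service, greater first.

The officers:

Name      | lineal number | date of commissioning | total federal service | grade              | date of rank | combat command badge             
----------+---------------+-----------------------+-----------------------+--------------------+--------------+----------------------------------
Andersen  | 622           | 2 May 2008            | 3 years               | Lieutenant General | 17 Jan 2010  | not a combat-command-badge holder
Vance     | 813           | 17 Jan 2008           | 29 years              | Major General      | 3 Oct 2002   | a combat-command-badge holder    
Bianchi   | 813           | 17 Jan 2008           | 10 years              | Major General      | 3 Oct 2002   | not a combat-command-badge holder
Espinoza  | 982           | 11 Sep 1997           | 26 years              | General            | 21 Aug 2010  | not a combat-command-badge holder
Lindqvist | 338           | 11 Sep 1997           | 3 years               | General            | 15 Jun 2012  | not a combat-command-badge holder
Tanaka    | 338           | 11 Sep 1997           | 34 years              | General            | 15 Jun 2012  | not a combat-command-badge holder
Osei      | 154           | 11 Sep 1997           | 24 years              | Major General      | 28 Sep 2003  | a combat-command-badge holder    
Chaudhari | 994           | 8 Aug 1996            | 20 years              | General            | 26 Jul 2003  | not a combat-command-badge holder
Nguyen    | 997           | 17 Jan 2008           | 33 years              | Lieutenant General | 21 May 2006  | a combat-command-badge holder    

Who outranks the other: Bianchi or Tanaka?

By date of commissioning (earlier first): Chaudhari (8 Aug 1996); then Osei, Espinoza, Tanaka and Lindqvist (each 11 Sep 1997); then Vance, Bianchi and Nguyen (each 17 Jan 2008); then Andersen (2 May 2008).
Among Osei, Espinoza, Tanaka and Lindqvist, by date of rank (earlier first): Osei (28 Sep 2003) before Espinoza (21 Aug 2010) before Tanaka and Lindqvist (15 Jun 2012).
Tanaka and Lindqvist both have lineal number 338, so the next rule applies.
Tanaka and Lindqvist are each General, so the next rule applies.
Among Tanaka and Lindqvist, by total federal service (higher first): Tanaka (34 years) before Lindqvist (3 years).
Among Vance, Bianchi and Nguyen, by date of rank (earlier first): Vance and Bianchi (3 Oct 2002) before Nguyen (21 May 2006).
Vance and Bianchi both have lineal number 813, so the next rule applies.
Vance and Bianchi are each Major General, so the next rule applies.
Among Vance and Bianchi, by total federal service (higher first): Vance (29 years) before Bianchi (10 years).
So Tanaka takes precedence.

Tanaka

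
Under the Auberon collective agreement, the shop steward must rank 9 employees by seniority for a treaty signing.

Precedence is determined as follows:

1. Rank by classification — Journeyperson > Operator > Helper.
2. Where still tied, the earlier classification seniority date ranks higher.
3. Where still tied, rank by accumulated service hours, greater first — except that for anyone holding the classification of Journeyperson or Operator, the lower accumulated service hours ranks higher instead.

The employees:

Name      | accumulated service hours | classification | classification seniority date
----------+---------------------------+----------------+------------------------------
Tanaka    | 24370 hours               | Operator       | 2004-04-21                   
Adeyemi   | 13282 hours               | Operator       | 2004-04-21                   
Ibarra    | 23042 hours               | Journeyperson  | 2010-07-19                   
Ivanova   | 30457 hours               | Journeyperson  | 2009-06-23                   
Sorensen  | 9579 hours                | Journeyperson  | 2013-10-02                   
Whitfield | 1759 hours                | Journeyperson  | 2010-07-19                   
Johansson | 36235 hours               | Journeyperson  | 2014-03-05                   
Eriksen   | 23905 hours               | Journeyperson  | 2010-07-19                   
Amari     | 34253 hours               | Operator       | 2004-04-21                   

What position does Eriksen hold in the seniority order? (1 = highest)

By classification: Ivanova, Whitfield, Ibarra, Eriksen, Sorensen and Johansson (Journeyperson); then Adeyemi, Tanaka and Amari (Operator).
Among Ivanova, Whitfield, Ibarra, Eriksen, Sorensen and Johansson, by classification seniority date (earlier first): Ivanova (2009-06-23) before Whitfield, Ibarra and Eriksen (2010-07-19) before Sorensen (2013-10-02) before Johansson (2014-03-05).
Among Whitfield, Ibarra and Eriksen, by accumulated service hours (lower first) (reversed rule for this group): Whitfield (1759 hours) before Ibarra (23042 hours) before Eriksen (23905 hours).
Adeyemi, Tanaka and Amari all have classification seniority date 2004-04-21, so the next rule applies.
Among Adeyemi, Tanaka and Amari, by accumulated service hours (lower first) (reversed rule for this group): Adeyemi (13282 hours) before Tanaka (24370 hours) before Amari (34253 hours).
Order: Ivanova, Whitfield, Ibarra, Eriksen, Sorensen, Johansson, Adeyemi, Tanaka, Amari. So position 4.

4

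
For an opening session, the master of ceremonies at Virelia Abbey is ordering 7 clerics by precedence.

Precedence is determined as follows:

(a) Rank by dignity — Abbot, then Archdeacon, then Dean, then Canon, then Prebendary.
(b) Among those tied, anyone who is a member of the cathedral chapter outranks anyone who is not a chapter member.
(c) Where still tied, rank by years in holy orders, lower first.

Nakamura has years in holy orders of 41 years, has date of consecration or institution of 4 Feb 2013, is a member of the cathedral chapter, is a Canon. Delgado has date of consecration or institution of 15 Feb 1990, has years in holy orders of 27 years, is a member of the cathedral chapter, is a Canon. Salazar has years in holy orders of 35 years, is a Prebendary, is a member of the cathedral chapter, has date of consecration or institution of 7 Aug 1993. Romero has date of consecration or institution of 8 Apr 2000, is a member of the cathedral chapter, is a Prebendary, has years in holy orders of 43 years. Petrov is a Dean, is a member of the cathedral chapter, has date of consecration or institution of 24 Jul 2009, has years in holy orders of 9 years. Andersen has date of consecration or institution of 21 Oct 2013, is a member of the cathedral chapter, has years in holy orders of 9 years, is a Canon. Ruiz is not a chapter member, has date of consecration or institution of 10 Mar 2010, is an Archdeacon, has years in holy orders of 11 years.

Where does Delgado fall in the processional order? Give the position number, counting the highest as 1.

By dignity: Ruiz (Archdeacon); then Petrov (Dean); then Andersen, Delgado and Nakamura (Canon); then Salazar and Romero (Prebendary).
Andersen, Delgado and Nakamura are each a member of the cathedral chapter, so the next rule applies.
Among Andersen, Delgado and Nakamura, by years in holy orders (lower first): Andersen (9 years) before Delgado (27 years) before Nakamura (41 years).
Salazar and Romero are each a member of the cathedral chapter, so the next rule applies.
Among Salazar and Romero, by years in holy orders (lower first): Salazar (35 years) before Romero (43 years).
Order: Ruiz, Petrov, Andersen, Delgado, Nakamura, Salazar, Romero. So position 4.

4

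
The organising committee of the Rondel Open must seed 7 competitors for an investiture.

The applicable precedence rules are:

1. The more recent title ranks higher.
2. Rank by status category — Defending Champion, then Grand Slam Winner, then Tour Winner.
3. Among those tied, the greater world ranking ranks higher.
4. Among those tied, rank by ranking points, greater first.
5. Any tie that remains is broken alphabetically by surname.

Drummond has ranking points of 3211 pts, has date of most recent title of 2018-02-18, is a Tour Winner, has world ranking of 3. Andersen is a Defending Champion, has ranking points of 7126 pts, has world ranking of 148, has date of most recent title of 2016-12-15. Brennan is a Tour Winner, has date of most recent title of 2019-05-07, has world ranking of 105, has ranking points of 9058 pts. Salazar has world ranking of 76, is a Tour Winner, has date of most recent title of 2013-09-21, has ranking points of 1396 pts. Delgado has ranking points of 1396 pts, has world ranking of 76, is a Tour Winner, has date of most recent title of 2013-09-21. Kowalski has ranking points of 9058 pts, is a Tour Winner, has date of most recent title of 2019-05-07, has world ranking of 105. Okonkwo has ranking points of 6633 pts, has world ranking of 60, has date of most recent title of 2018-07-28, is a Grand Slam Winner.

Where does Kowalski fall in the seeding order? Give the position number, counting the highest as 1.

By date of most recent title (later first): Brennan and Kowalski (both 2019-05-07); then Okonkwo (2018-07-28); then Drummond (2018-02-18); then Andersen (2016-12-15); then Delgado and Salazar (both 2013-09-21).
Brennan and Kowalski are each Tour Winner, so the next rule applies.
Brennan and Kowalski both have world ranking 105, so the next rule applies.
Brennan and Kowalski both have ranking points 9058 pts, so the next rule applies.
Among Brennan and Kowalski, alphabetically by surname: Brennan before Kowalski.
Delgado and Salazar are each Tour Winner, so the next rule applies.
Delgado and Salazar both have world ranking 76, so the next rule applies.
Delgado and Salazar both have ranking points 1396 pts, so the next rule applies.
Among Delgado and Salazar, alphabetically by surname: Delgado before Salazar.
Order: Brennan, Kowalski, Okonkwo, Drummond, Andersen, Delgado, Salazar. So position 2.

2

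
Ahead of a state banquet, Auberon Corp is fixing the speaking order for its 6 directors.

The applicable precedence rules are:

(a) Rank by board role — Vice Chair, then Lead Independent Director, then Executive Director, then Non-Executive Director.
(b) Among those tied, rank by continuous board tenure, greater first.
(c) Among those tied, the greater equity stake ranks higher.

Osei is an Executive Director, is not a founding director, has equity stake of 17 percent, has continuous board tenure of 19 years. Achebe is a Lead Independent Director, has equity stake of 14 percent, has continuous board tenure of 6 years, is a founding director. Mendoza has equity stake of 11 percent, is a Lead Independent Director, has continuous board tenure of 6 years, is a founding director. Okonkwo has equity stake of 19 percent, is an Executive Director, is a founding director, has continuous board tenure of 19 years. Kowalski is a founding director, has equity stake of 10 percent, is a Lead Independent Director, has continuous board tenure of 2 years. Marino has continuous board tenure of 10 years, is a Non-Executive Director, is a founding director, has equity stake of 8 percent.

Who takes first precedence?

Achebe

By board role: Achebe, Mendoza and Kowalski (Lead Independent Director); then Okonkwo and Osei (Executive Director); then Marino (Non-Executive Director).
Among Achebe, Mendoza and Kowalski, by continuous board tenure (higher first): Achebe and Mendoza (6 years) before Kowalski (2 years).
Among Achebe and Mendoza, by equity stake (higher first): Achebe (14 percent) before Mendoza (11 percent).
Okonkwo and Osei both have continuous board tenure 19 years, so the next rule applies.
Among Okonkwo and Osei, by equity stake (higher first): Okonkwo (19 percent) before Osei (17 percent).
Order: Achebe, Mendoza, Kowalski, Okonkwo, Osei, Marino.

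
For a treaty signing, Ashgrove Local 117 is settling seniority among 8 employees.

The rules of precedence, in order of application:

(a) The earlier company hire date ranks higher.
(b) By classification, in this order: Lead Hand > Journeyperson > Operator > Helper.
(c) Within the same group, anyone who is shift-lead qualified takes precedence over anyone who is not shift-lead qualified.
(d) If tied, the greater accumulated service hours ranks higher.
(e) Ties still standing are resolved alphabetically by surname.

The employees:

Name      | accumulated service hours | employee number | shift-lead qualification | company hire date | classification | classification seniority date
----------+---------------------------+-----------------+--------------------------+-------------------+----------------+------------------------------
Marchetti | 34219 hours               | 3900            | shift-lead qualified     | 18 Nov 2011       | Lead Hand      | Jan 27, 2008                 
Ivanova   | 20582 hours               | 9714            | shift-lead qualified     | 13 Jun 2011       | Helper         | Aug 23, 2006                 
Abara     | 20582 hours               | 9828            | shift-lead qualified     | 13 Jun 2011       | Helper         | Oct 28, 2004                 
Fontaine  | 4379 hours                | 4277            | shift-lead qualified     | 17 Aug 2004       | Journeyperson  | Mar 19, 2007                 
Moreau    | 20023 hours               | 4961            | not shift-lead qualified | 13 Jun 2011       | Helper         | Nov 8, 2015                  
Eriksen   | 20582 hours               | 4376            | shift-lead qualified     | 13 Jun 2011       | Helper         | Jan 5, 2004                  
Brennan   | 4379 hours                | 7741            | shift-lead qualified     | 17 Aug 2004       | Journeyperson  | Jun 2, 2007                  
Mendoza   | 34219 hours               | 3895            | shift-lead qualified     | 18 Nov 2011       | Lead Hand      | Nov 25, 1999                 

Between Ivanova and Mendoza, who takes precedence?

By company hire date (earlier first): Brennan and Fontaine (both 17 Aug 2004); then Abara, Eriksen, Ivanova and Moreau (each 13 Jun 2011); then Marchetti and Mendoza (both 18 Nov 2011).
Brennan and Fontaine are each Journeyperson, so the next rule applies.
Brennan and Fontaine are each shift-lead qualified, so the next rule applies.
Brennan and Fontaine both have accumulated service hours 4379 hours, so the next rule applies.
Among Brennan and Fontaine, alphabetically by surname: Brennan before Fontaine.
Abara, Eriksen, Ivanova and Moreau are each Helper, so the next rule applies.
Among Abara, Eriksen, Ivanova and Moreau, shift-lead qualified before not shift-lead qualified: Abara, Eriksen and Ivanova (shift-lead qualified) before Moreau (not shift-lead qualified).
Abara, Eriksen and Ivanova all have accumulated service hours 20582 hours, so the next rule applies.
Among Abara, Eriksen and Ivanova, alphabetically by surname: Abara before Eriksen before Ivanova.
Marchetti and Mendoza are each Lead Hand, so the next rule applies.
Marchetti and Mendoza are each shift-lead qualified, so the next rule applies.
Marchetti and Mendoza both have accumulated service hours 34219 hours, so the next rule applies.
Among Marchetti and Mendoza, alphabetically by surname: Marchetti before Mendoza.
So Ivanova takes precedence.

Ivanova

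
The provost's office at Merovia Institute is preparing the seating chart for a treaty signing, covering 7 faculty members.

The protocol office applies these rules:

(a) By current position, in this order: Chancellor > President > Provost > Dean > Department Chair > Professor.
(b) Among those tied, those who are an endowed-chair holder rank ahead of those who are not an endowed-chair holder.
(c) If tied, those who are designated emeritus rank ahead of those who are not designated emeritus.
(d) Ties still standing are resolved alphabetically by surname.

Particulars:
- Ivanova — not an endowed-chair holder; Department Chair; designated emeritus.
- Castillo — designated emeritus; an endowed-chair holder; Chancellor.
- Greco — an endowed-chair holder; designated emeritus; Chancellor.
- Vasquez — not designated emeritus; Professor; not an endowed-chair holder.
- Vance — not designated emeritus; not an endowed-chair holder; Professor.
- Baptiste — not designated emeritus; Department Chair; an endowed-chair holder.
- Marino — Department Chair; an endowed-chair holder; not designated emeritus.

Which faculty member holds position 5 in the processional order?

By current position: Castillo and Greco (Chancellor); then Baptiste, Marino and Ivanova (Department Chair); then Vance and Vasquez (Professor).
Castillo and Greco are each an endowed-chair holder, so the next rule applies.
Castillo and Greco are each designated emeritus, so the next rule applies.
Among Castillo and Greco, alphabetically by surname: Castillo before Greco.
Among Baptiste, Marino and Ivanova, an endowed-chair holder before not an endowed-chair holder: Baptiste and Marino (an endowed-chair holder) before Ivanova (not an endowed-chair holder).
Baptiste and Marino are each not designated emeritus, so the next rule applies.
Among Baptiste and Marino, alphabetically by surname: Baptiste before Marino.
Vance and Vasquez are each not an endowed-chair holder, so the next rule applies.
Vance and Vasquez are each not designated emeritus, so the next rule applies.
Among Vance and Vasquez, alphabetically by surname: Vance before Vasquez.
Order: Castillo, Greco, Baptiste, Marino, Ivanova, Vance, Vasquez.

Ivanova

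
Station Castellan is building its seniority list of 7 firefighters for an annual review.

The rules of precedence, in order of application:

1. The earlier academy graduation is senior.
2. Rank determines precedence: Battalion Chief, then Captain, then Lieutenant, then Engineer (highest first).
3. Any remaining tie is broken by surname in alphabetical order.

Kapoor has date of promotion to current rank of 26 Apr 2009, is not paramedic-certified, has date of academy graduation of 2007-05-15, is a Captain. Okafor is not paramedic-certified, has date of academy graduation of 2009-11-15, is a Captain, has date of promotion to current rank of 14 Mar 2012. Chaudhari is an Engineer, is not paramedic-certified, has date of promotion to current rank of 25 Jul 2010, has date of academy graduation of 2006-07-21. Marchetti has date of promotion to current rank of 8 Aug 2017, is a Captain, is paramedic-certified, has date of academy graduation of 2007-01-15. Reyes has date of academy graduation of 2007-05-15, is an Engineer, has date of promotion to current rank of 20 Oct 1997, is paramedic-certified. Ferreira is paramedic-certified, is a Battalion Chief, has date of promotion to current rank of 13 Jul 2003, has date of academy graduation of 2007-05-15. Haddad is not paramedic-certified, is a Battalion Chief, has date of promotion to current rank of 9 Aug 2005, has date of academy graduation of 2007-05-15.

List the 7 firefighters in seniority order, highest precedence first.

By date of academy graduation (earlier first): Chaudhari (2006-07-21); then Marchetti (2007-01-15); then Ferreira, Haddad, Kapoor and Reyes (each 2007-05-15); then Okafor (2009-11-15).
Among Ferreira, Haddad, Kapoor and Reyes, by rank: Ferreira and Haddad (Battalion Chief) before Kapoor (Captain) before Reyes (Engineer).
Among Ferreira and Haddad, alphabetically by surname: Ferreira before Haddad.
Full order: Chaudhari, Marchetti, Ferreira, Haddad, Kapoor, Reyes, Okafor.

Chaudhari, Marchetti, Ferreira, Haddad, Kapoor, Reyes, Okafor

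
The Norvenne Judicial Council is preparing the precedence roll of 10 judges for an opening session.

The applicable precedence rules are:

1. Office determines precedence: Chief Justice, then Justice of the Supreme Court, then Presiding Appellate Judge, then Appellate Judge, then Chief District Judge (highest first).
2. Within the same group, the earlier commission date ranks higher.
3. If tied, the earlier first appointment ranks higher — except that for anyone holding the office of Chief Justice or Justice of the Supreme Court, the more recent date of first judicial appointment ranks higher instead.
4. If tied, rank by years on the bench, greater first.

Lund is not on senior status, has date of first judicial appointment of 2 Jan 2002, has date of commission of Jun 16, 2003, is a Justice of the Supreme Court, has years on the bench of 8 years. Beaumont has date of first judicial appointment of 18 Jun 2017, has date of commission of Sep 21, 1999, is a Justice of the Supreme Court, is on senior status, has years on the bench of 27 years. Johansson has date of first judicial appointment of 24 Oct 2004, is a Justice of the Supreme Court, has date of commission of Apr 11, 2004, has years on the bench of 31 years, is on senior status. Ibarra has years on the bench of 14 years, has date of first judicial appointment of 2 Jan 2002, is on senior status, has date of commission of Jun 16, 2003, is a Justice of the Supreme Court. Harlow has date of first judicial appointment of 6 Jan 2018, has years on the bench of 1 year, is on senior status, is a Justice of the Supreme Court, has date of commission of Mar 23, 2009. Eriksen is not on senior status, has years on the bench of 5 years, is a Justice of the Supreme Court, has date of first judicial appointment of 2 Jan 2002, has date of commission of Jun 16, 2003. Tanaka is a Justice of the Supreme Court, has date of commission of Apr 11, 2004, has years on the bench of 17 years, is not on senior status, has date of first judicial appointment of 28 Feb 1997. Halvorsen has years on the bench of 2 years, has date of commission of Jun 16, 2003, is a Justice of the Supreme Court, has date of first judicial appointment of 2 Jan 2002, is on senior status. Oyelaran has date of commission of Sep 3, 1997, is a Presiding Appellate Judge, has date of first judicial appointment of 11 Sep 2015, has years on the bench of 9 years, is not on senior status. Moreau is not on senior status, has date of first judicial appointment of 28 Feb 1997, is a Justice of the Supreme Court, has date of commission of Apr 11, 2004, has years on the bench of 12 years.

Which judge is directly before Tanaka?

By office: Beaumont, Ibarra, Lund, Eriksen, Halvorsen, Johansson, Tanaka, Moreau and Harlow (Justice of the Supreme Court); then Oyelaran (Presiding Appellate Judge).
Among Beaumont, Ibarra, Lund, Eriksen, Halvorsen, Johansson, Tanaka, Moreau and Harlow, by date of commission (earlier first): Beaumont (Sep 21, 1999) before Ibarra, Lund, Eriksen and Halvorsen (Jun 16, 2003) before Johansson, Tanaka and Moreau (Apr 11, 2004) before Harlow (Mar 23, 2009).
Ibarra, Lund, Eriksen and Halvorsen all have date of first judicial appointment 2 Jan 2002, so the next rule applies.
Among Ibarra, Lund, Eriksen and Halvorsen, by years on the bench (higher first): Ibarra (14 years) before Lund (8 years) before Eriksen (5 years) before Halvorsen (2 years).
Among Johansson, Tanaka and Moreau, by date of first judicial appointment (later first) (reversed rule for this group): Johansson (24 Oct 2004) before Tanaka and Moreau (28 Feb 1997).
Among Tanaka and Moreau, by years on the bench (higher first): Tanaka (17 years) before Moreau (12 years).
Order: Beaumont, Ibarra, Lund, Eriksen, Halvorsen, Johansson, Tanaka, Moreau, Harlow, Oyelaran.

Johansson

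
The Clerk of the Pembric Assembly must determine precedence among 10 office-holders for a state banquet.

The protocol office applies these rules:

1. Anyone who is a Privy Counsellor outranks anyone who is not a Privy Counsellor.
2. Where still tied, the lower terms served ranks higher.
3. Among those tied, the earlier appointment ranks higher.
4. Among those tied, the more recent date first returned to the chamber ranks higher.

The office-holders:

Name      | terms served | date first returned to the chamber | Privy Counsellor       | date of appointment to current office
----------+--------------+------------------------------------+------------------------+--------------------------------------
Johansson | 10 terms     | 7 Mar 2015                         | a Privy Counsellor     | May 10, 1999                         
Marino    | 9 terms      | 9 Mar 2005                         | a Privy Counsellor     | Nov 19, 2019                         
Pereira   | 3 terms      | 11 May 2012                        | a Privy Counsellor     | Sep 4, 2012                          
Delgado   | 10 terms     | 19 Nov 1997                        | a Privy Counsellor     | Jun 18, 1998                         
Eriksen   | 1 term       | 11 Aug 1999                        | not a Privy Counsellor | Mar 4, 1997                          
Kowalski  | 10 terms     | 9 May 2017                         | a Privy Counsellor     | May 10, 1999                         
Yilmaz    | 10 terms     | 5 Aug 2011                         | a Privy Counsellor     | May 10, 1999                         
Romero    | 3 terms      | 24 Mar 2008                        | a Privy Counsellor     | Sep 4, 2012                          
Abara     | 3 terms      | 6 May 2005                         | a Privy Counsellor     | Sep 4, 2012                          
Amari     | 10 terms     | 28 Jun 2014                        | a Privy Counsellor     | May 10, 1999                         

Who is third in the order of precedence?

Abara

By the first rule: Pereira, Romero, Abara, Marino, Delgado, Kowalski, Johansson, Amari and Yilmaz (each a Privy Counsellor); then Eriksen (not a Privy Counsellor).
Among Pereira, Romero, Abara, Marino, Delgado, Kowalski, Johansson, Amari and Yilmaz, by terms served (lower first): Pereira, Romero and Abara (3 terms) before Marino (9 terms) before Delgado, Kowalski, Johansson, Amari and Yilmaz (10 terms).
Pereira, Romero and Abara all have date of appointment to current office Sep 4, 2012, so the next rule applies.
Among Pereira, Romero and Abara, by date first returned to the chamber (later first): Pereira (11 May 2012) before Romero (24 Mar 2008) before Abara (6 May 2005).
Among Delgado, Kowalski, Johansson, Amari and Yilmaz, by date of appointment to current office (earlier first): Delgado (Jun 18, 1998) before Kowalski, Johansson, Amari and Yilmaz (May 10, 1999).
Among Kowalski, Johansson, Amari and Yilmaz, by date first returned to the chamber (later first): Kowalski (9 May 2017) before Johansson (7 Mar 2015) before Amari (28 Jun 2014) before Yilmaz (5 Aug 2011).
Order: Pereira, Romero, Abara, Marino, Delgado, Kowalski, Johansson, Amari, Yilmaz, Eriksen.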